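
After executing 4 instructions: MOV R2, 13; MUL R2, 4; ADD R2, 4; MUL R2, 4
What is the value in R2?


Register state trace:
  MOV R2, 13  → R2 = 13
  MUL R2, 4  → R2 = 13 * 4 = 52
  ADD R2, 4  → R2 = 52 + 4 = 56
  MUL R2, 4  → R2 = 56 * 4 = 224
Final: R2 = 224

224


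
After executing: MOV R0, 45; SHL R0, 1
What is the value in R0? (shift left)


Register state trace:
  MOV R0, 45  → R0 = 45
  SHL R0, 1  → R0 = 45 << 1 = 45 * 2^1 = 90
Final: R0 = 90

90


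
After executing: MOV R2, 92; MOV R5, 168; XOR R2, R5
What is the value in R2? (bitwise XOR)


Register state trace:
  MOV R2, 92  → R2 = 92 (0b01011100)
  MOV R5, 168  → R5 = 168 (0b10101000)
  XOR R2, R5  → R2 = 92 XOR 168 = 244 (0b11110100)
Final: R2 = 244

244


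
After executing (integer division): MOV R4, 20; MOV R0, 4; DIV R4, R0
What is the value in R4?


Register state trace:
  MOV R4, 20  → R4 = 20
  MOV R0, 4  → R0 = 4
  DIV R4, R0  → R4 = 20 // 4 = 5
Final: R4 = 5

5


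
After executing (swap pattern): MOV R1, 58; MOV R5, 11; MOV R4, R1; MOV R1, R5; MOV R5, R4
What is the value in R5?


Register state trace (swap pattern):
  MOV R1, 58  → R1 = 58
  MOV R5, 11  → R5 = 11
  MOV R4, R1  → R4 = 58  (save R1)
  MOV R1, R5  → R1 = 11  (R1 gets R5's value)
  MOV R5, R4  → R5 = 58  (R5 gets saved value)
Final: R5 = 58

58


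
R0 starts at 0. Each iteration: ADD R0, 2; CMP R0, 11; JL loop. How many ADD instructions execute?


Loop trace (R0 starts at 0, target 11, step 2):
  ADD #1: R0 = 0 + 2 = 2  → 2 < 11, loop
  ADD #2: R0 = 2 + 2 = 4  → 4 < 11, loop
  ADD #3: R0 = 4 + 2 = 6  → 6 < 11, loop
  ADD #4: R0 = 6 + 2 = 8  → 8 < 11, loop
  ADD #5: R0 = 8 + 2 = 10  → 10 < 11, loop
  ADD #6: R0 = 10 + 2 = 12  → 12 >= 11, exit
Total ADD instructions: 6

6


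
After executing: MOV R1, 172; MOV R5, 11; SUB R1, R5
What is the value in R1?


Register state trace:
  MOV R1, 172  → R1 = 172
  MOV R5, 11  → R5 = 11
  SUB R1, R5  → R1 = 172 - 11 = 161
Final: R1 = 161

161


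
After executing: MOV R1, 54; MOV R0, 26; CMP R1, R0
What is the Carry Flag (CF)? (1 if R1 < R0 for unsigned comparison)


Register state trace:
  MOV R1, 54  → R1 = 54
  MOV R0, 26  → R0 = 26
  CMP R1, R0  → unsigned 54 - 26: no borrow
  54 >= 26, so CF = 0
CF = 0

0


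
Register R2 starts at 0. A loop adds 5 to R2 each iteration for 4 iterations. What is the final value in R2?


Starting value: R2 = 0
  Iter 1: R2 = 0 + 5 = 5
  Iter 2: R2 = 5 + 5 = 10
  Iter 3: R2 = 10 + 5 = 15
  Iter 4: R2 = 15 + 5 = 20
Final: R2 = 20

20


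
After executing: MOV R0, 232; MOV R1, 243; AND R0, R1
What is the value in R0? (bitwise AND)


Register state trace:
  MOV R0, 232  → R0 = 232 (0b11101000)
  MOV R1, 243  → R1 = 243 (0b11110011)
  AND R0, R1  → R0 = 232 AND 243 = 224 (0b11100000)
Final: R0 = 224

224


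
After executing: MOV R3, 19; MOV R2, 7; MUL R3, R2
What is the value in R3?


Register state trace:
  MOV R3, 19  → R3 = 19
  MOV R2, 7  → R2 = 7
  MUL R3, R2  → R3 = 19 * 7 = 133
Final: R3 = 133

133


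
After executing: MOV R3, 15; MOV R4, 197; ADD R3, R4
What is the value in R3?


Register state trace:
  MOV R3, 15  → R3 = 15
  MOV R4, 197  → R4 = 197
  ADD R3, R4  → R3 = 15 + 197 = 212
Final: R3 = 212

212


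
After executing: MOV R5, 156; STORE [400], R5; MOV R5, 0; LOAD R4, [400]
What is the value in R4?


Register and memory trace:
  MOV R5, 156  → R5 = 156
  STORE [400], R5  → mem[400] = 156
  MOV R5, 0  → R5 = 0
  LOAD R4, [400]  → R4 = mem[400] = 156
Final: R4 = 156

156


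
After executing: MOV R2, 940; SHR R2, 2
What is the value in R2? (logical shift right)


Register state trace:
  MOV R2, 940  → R2 = 940
  SHR R2, 2  → R2 = 940 >> 2 = 940 // 2^2 = 235
Final: R2 = 235

235


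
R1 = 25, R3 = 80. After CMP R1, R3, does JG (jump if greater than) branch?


Trace:
  R1 = 25, R3 = 80
  CMP R1, R3  → compares 25 vs 80
  JG checks: is 25 greater than 80?
  25 < 80, so condition is false
Branch taken: No

No


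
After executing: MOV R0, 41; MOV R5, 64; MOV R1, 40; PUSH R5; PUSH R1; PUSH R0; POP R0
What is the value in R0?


Stack trace (top is rightmost):
  MOV R0, 41  → R0 = 41
  MOV R5, 64  → R5 = 64
  MOV R1, 40  → R1 = 40
  PUSH R5  → stack: [64]
  PUSH R1  → stack: [64, 40]
  PUSH R0  → stack: [64, 40, 41]
  POP R0  → R0 = 41, stack: [64, 40]
Final: R0 = 41

41


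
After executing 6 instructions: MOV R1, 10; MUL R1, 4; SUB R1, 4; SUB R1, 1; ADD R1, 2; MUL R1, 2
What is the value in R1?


Register state trace:
  MOV R1, 10  → R1 = 10
  MUL R1, 4  → R1 = 10 * 4 = 40
  SUB R1, 4  → R1 = 40 - 4 = 36
  SUB R1, 1  → R1 = 36 - 1 = 35
  ADD R1, 2  → R1 = 35 + 2 = 37
  MUL R1, 2  → R1 = 37 * 2 = 74
Final: R1 = 74

74


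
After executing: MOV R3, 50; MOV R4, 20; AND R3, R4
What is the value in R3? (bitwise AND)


Register state trace:
  MOV R3, 50  → R3 = 50 (0b00110010)
  MOV R4, 20  → R4 = 20 (0b00010100)
  AND R3, R4  → R3 = 50 AND 20 = 16 (0b00010000)
Final: R3 = 16

16


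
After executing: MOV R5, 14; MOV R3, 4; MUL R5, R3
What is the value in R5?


Register state trace:
  MOV R5, 14  → R5 = 14
  MOV R3, 4  → R3 = 4
  MUL R5, R3  → R5 = 14 * 4 = 56
Final: R5 = 56

56


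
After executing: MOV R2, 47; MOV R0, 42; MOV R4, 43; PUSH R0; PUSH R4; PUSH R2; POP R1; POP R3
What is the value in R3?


Stack trace (top is rightmost):
  MOV R2, 47  → R2 = 47
  MOV R0, 42  → R0 = 42
  MOV R4, 43  → R4 = 43
  PUSH R0  → stack: [42]
  PUSH R4  → stack: [42, 43]
  PUSH R2  → stack: [42, 43, 47]
  POP R1  → R1 = 47, stack: [42, 43]
  POP R3  → R3 = 43, stack: [42]
Final: R3 = 43

43


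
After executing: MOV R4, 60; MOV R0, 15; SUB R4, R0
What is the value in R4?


Register state trace:
  MOV R4, 60  → R4 = 60
  MOV R0, 15  → R0 = 15
  SUB R4, R0  → R4 = 60 - 15 = 45
Final: R4 = 45

45


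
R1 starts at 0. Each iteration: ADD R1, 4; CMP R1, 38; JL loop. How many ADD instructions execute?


Loop trace (R1 starts at 0, target 38, step 4):
  ADD #1: R1 = 0 + 4 = 4  → 4 < 38, loop
  ADD #2: R1 = 4 + 4 = 8  → 8 < 38, loop
  ADD #3: R1 = 8 + 4 = 12  → 12 < 38, loop
  ADD #4: R1 = 12 + 4 = 16  → 16 < 38, loop
  ADD #5: R1 = 16 + 4 = 20  → 20 < 38, loop
  ADD #6: R1 = 20 + 4 = 24  → 24 < 38, loop
  ADD #7: R1 = 24 + 4 = 28  → 28 < 38, loop
  ADD #8: R1 = 28 + 4 = 32  → 32 < 38, loop
  ADD #9: R1 = 32 + 4 = 36  → 36 < 38, loop
  ADD #10: R1 = 36 + 4 = 40  → 40 >= 38, exit
Total ADD instructions: 10

10


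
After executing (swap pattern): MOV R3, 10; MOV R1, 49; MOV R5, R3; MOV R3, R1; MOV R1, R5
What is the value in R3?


Register state trace (swap pattern):
  MOV R3, 10  → R3 = 10
  MOV R1, 49  → R1 = 49
  MOV R5, R3  → R5 = 10  (save R3)
  MOV R3, R1  → R3 = 49  (R3 gets R1's value)
  MOV R1, R5  → R1 = 10  (R1 gets saved value)
Final: R3 = 49

49


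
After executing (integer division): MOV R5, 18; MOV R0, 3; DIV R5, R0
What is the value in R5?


Register state trace:
  MOV R5, 18  → R5 = 18
  MOV R0, 3  → R0 = 3
  DIV R5, R0  → R5 = 18 // 3 = 6
Final: R5 = 6

6


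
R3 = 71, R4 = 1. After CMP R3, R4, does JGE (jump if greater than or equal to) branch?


Trace:
  R3 = 71, R4 = 1
  CMP R3, R4  → compares 71 vs 1
  JGE checks: is 71 greater than or equal to 1?
  71 > 1, so condition is true
Branch taken: Yes

Yes


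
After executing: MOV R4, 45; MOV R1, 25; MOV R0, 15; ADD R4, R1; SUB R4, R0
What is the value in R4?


Register state trace:
  MOV R4, 45  → R4 = 45
  MOV R1, 25  → R1 = 25
  MOV R0, 15  → R0 = 15
  ADD R4, R1  → R4 = 45 + 25 = 70
  SUB R4, R0  → R4 = 70 - 15 = 55
Final: R4 = 55

55


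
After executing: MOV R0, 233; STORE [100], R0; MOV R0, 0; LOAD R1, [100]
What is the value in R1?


Register and memory trace:
  MOV R0, 233  → R0 = 233
  STORE [100], R0  → mem[100] = 233
  MOV R0, 0  → R0 = 0
  LOAD R1, [100]  → R1 = mem[100] = 233
Final: R1 = 233

233


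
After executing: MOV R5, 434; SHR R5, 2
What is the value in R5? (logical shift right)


Register state trace:
  MOV R5, 434  → R5 = 434
  SHR R5, 2  → R5 = 434 >> 2 = 434 // 2^2 = 108
Final: R5 = 108

108


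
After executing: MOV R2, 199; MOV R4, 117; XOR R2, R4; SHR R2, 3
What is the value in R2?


Register state trace:
  MOV R2, 199  → R2 = 199 (0b11000111)
  MOV R4, 117  → R4 = 117 (0b01110101)
  XOR R2, R4  → R2 = 199 XOR 117 = 178 (0b10110010)
  SHR R2, 3  → R2 = 178 >> 3 = 22
Final: R2 = 22

22


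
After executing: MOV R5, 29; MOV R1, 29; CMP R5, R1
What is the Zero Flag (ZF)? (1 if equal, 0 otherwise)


Register state trace:
  MOV R5, 29  → R5 = 29
  MOV R1, 29  → R1 = 29
  CMP R5, R1  → computes 29 - 29 = 0
  Result is zero, so values are equal
ZF = 1

1


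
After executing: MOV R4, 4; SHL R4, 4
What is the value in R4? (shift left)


Register state trace:
  MOV R4, 4  → R4 = 4
  SHL R4, 4  → R4 = 4 << 4 = 4 * 2^4 = 64
Final: R4 = 64

64


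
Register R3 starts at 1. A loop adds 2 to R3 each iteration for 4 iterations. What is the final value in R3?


Starting value: R3 = 1
  Iter 1: R3 = 1 + 2 = 3
  Iter 2: R3 = 3 + 2 = 5
  Iter 3: R3 = 5 + 2 = 7
  Iter 4: R3 = 7 + 2 = 9
Final: R3 = 9

9


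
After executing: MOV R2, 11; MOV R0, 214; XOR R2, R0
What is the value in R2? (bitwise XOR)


Register state trace:
  MOV R2, 11  → R2 = 11 (0b00001011)
  MOV R0, 214  → R0 = 214 (0b11010110)
  XOR R2, R0  → R2 = 11 XOR 214 = 221 (0b11011101)
Final: R2 = 221

221


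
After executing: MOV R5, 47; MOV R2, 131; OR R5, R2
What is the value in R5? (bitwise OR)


Register state trace:
  MOV R5, 47  → R5 = 47 (0b00101111)
  MOV R2, 131  → R2 = 131 (0b10000011)
  OR R5, R2   → R5 = 47 OR 131 = 175 (0b10101111)
Final: R5 = 175

175


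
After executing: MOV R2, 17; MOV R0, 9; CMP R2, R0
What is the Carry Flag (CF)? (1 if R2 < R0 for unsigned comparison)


Register state trace:
  MOV R2, 17  → R2 = 17
  MOV R0, 9  → R0 = 9
  CMP R2, R0  → unsigned 17 - 9: no borrow
  17 >= 9, so CF = 0
CF = 0

0


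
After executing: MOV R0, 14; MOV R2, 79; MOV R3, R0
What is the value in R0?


Register state trace:
  MOV R0, 14  → R0 = 14
  MOV R2, 79  → R2 = 79
  MOV R3, R0  → R3 = 14
Final: R0 = 14

14


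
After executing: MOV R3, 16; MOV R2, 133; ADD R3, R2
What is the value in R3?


Register state trace:
  MOV R3, 16  → R3 = 16
  MOV R2, 133  → R2 = 133
  ADD R3, R2  → R3 = 16 + 133 = 149
Final: R3 = 149

149


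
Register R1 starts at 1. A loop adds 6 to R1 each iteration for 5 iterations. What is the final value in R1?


Starting value: R1 = 1
  Iter 1: R1 = 1 + 6 = 7
  Iter 2: R1 = 7 + 6 = 13
  Iter 3: R1 = 13 + 6 = 19
  Iter 4: R1 = 19 + 6 = 25
  Iter 5: R1 = 25 + 6 = 31
Final: R1 = 31

31


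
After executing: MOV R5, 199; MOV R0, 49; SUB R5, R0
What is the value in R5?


Register state trace:
  MOV R5, 199  → R5 = 199
  MOV R0, 49  → R0 = 49
  SUB R5, R0  → R5 = 199 - 49 = 150
Final: R5 = 150

150


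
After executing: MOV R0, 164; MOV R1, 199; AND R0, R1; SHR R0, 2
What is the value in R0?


Register state trace:
  MOV R0, 164  → R0 = 164 (0b10100100)
  MOV R1, 199  → R1 = 199 (0b11000111)
  AND R0, R1  → R0 = 164 AND 199 = 132 (0b10000100)
  SHR R0, 2  → R0 = 132 >> 2 = 33
Final: R0 = 33

33


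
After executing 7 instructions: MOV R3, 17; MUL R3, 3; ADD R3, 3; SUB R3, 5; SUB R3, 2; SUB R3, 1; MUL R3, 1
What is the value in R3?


Register state trace:
  MOV R3, 17  → R3 = 17
  MUL R3, 3  → R3 = 17 * 3 = 51
  ADD R3, 3  → R3 = 51 + 3 = 54
  SUB R3, 5  → R3 = 54 - 5 = 49
  SUB R3, 2  → R3 = 49 - 2 = 47
  SUB R3, 1  → R3 = 47 - 1 = 46
  MUL R3, 1  → R3 = 46 * 1 = 46
Final: R3 = 46

46


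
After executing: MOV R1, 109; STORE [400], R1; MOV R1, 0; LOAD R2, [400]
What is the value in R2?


Register and memory trace:
  MOV R1, 109  → R1 = 109
  STORE [400], R1  → mem[400] = 109
  MOV R1, 0  → R1 = 0
  LOAD R2, [400]  → R2 = mem[400] = 109
Final: R2 = 109

109


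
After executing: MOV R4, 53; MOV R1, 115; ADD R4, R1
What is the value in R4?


Register state trace:
  MOV R4, 53  → R4 = 53
  MOV R1, 115  → R1 = 115
  ADD R4, R1  → R4 = 53 + 115 = 168
Final: R4 = 168

168


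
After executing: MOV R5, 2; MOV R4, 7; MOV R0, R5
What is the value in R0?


Register state trace:
  MOV R5, 2  → R5 = 2
  MOV R4, 7  → R4 = 7
  MOV R0, R5  → R0 = 2
Final: R0 = 2

2


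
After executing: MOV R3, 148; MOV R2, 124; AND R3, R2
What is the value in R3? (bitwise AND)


Register state trace:
  MOV R3, 148  → R3 = 148 (0b10010100)
  MOV R2, 124  → R2 = 124 (0b01111100)
  AND R3, R2  → R3 = 148 AND 124 = 20 (0b00010100)
Final: R3 = 20

20


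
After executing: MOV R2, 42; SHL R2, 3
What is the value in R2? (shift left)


Register state trace:
  MOV R2, 42  → R2 = 42
  SHL R2, 3  → R2 = 42 << 3 = 42 * 2^3 = 336
Final: R2 = 336

336


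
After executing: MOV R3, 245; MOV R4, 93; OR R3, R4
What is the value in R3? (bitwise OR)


Register state trace:
  MOV R3, 245  → R3 = 245 (0b11110101)
  MOV R4, 93  → R4 = 93 (0b01011101)
  OR R3, R4   → R3 = 245 OR 93 = 253 (0b11111101)
Final: R3 = 253

253


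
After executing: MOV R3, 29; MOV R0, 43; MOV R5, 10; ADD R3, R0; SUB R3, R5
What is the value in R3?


Register state trace:
  MOV R3, 29  → R3 = 29
  MOV R0, 43  → R0 = 43
  MOV R5, 10  → R5 = 10
  ADD R3, R0  → R3 = 29 + 43 = 72
  SUB R3, R5  → R3 = 72 - 10 = 62
Final: R3 = 62

62


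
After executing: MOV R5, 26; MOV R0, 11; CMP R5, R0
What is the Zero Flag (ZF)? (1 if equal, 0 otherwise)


Register state trace:
  MOV R5, 26  → R5 = 26
  MOV R0, 11  → R0 = 11
  CMP R5, R0  → computes 26 - 11 = 15
  Result is nonzero, so values are not equal
ZF = 0

0


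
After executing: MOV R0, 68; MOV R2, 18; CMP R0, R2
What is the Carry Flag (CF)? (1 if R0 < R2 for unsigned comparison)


Register state trace:
  MOV R0, 68  → R0 = 68
  MOV R2, 18  → R2 = 18
  CMP R0, R2  → unsigned 68 - 18: no borrow
  68 >= 18, so CF = 0
CF = 0

0


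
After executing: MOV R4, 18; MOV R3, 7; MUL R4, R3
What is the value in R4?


Register state trace:
  MOV R4, 18  → R4 = 18
  MOV R3, 7  → R3 = 7
  MUL R4, R3  → R4 = 18 * 7 = 126
Final: R4 = 126

126


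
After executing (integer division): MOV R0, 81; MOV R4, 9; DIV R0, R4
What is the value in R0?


Register state trace:
  MOV R0, 81  → R0 = 81
  MOV R4, 9  → R4 = 9
  DIV R0, R4  → R0 = 81 // 9 = 9
Final: R0 = 9

9


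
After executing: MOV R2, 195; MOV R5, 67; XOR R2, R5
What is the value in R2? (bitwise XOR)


Register state trace:
  MOV R2, 195  → R2 = 195 (0b11000011)
  MOV R5, 67  → R5 = 67 (0b01000011)
  XOR R2, R5  → R2 = 195 XOR 67 = 128 (0b10000000)
Final: R2 = 128

128


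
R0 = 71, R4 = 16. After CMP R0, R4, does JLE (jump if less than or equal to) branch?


Trace:
  R0 = 71, R4 = 16
  CMP R0, R4  → compares 71 vs 16
  JLE checks: is 71 less than or equal to 16?
  71 > 16, so condition is false
Branch taken: No

No


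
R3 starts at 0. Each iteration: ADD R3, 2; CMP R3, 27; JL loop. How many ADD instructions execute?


Loop trace (R3 starts at 0, target 27, step 2):
  ADD #1: R3 = 0 + 2 = 2  → 2 < 27, loop
  ADD #2: R3 = 2 + 2 = 4  → 4 < 27, loop
  ADD #3: R3 = 4 + 2 = 6  → 6 < 27, loop
  ADD #4: R3 = 6 + 2 = 8  → 8 < 27, loop
  ADD #5: R3 = 8 + 2 = 10  → 10 < 27, loop
  ADD #6: R3 = 10 + 2 = 12  → 12 < 27, loop
  ADD #7: R3 = 12 + 2 = 14  → 14 < 27, loop
  ADD #8: R3 = 14 + 2 = 16  → 16 < 27, loop
  ADD #9: R3 = 16 + 2 = 18  → 18 < 27, loop
  ADD #10: R3 = 18 + 2 = 20  → 20 < 27, loop
  ADD #11: R3 = 20 + 2 = 22  → 22 < 27, loop
  ADD #12: R3 = 22 + 2 = 24  → 24 < 27, loop
  ADD #13: R3 = 24 + 2 = 26  → 26 < 27, loop
  ADD #14: R3 = 26 + 2 = 28  → 28 >= 27, exit
Total ADD instructions: 14

14


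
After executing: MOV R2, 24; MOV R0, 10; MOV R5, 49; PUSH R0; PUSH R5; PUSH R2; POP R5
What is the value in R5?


Stack trace (top is rightmost):
  MOV R2, 24  → R2 = 24
  MOV R0, 10  → R0 = 10
  MOV R5, 49  → R5 = 49
  PUSH R0  → stack: [10]
  PUSH R5  → stack: [10, 49]
  PUSH R2  → stack: [10, 49, 24]
  POP R5  → R5 = 24, stack: [10, 49]
Final: R5 = 24

24


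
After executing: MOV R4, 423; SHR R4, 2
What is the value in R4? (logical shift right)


Register state trace:
  MOV R4, 423  → R4 = 423
  SHR R4, 2  → R4 = 423 >> 2 = 423 // 2^2 = 105
Final: R4 = 105

105


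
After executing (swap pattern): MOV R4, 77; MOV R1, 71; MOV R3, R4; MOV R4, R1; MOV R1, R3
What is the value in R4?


Register state trace (swap pattern):
  MOV R4, 77  → R4 = 77
  MOV R1, 71  → R1 = 71
  MOV R3, R4  → R3 = 77  (save R4)
  MOV R4, R1  → R4 = 71  (R4 gets R1's value)
  MOV R1, R3  → R1 = 77  (R1 gets saved value)
Final: R4 = 71

71


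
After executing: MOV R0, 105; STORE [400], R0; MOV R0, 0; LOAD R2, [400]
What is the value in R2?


Register and memory trace:
  MOV R0, 105  → R0 = 105
  STORE [400], R0  → mem[400] = 105
  MOV R0, 0  → R0 = 0
  LOAD R2, [400]  → R2 = mem[400] = 105
Final: R2 = 105

105


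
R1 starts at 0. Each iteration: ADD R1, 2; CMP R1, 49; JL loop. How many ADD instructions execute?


Loop trace (R1 starts at 0, target 49, step 2):
  ADD #1: R1 = 0 + 2 = 2  → 2 < 49, loop
  ADD #2: R1 = 2 + 2 = 4  → 4 < 49, loop
  ADD #3: R1 = 4 + 2 = 6  → 6 < 49, loop
  ADD #4: R1 = 6 + 2 = 8  → 8 < 49, loop
  ADD #5: R1 = 8 + 2 = 10  → 10 < 49, loop
  ADD #6: R1 = 10 + 2 = 12  → 12 < 49, loop
  ADD #7: R1 = 12 + 2 = 14  → 14 < 49, loop
  ADD #8: R1 = 14 + 2 = 16  → 16 < 49, loop
  ADD #9: R1 = 16 + 2 = 18  → 18 < 49, loop
  ADD #10: R1 = 18 + 2 = 20  → 20 < 49, loop
  ADD #11: R1 = 20 + 2 = 22  → 22 < 49, loop
  ADD #12: R1 = 22 + 2 = 24  → 24 < 49, loop
  ADD #13: R1 = 24 + 2 = 26  → 26 < 49, loop
  ADD #14: R1 = 26 + 2 = 28  → 28 < 49, loop
  ADD #15: R1 = 28 + 2 = 30  → 30 < 49, loop
  ADD #16: R1 = 30 + 2 = 32  → 32 < 49, loop
  ADD #17: R1 = 32 + 2 = 34  → 34 < 49, loop
  ADD #18: R1 = 34 + 2 = 36  → 36 < 49, loop
  ADD #19: R1 = 36 + 2 = 38  → 38 < 49, loop
  ADD #20: R1 = 38 + 2 = 40  → 40 < 49, loop
  ADD #21: R1 = 40 + 2 = 42  → 42 < 49, loop
  ADD #22: R1 = 42 + 2 = 44  → 44 < 49, loop
  ADD #23: R1 = 44 + 2 = 46  → 46 < 49, loop
  ADD #24: R1 = 46 + 2 = 48  → 48 < 49, loop
  ADD #25: R1 = 48 + 2 = 50  → 50 >= 49, exit
Total ADD instructions: 25

25


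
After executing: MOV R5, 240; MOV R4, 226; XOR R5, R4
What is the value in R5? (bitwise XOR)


Register state trace:
  MOV R5, 240  → R5 = 240 (0b11110000)
  MOV R4, 226  → R4 = 226 (0b11100010)
  XOR R5, R4  → R5 = 240 XOR 226 = 18 (0b00010010)
Final: R5 = 18

18


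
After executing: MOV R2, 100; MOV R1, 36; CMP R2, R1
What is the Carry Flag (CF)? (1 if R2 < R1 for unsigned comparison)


Register state trace:
  MOV R2, 100  → R2 = 100
  MOV R1, 36  → R1 = 36
  CMP R2, R1  → unsigned 100 - 36: no borrow
  100 >= 36, so CF = 0
CF = 0

0


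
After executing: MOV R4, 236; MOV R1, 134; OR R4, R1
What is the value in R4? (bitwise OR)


Register state trace:
  MOV R4, 236  → R4 = 236 (0b11101100)
  MOV R1, 134  → R1 = 134 (0b10000110)
  OR R4, R1   → R4 = 236 OR 134 = 238 (0b11101110)
Final: R4 = 238

238


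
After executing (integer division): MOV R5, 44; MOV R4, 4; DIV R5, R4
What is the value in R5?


Register state trace:
  MOV R5, 44  → R5 = 44
  MOV R4, 4  → R4 = 4
  DIV R5, R4  → R5 = 44 // 4 = 11
Final: R5 = 11

11


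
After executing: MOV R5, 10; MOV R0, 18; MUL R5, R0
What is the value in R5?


Register state trace:
  MOV R5, 10  → R5 = 10
  MOV R0, 18  → R0 = 18
  MUL R5, R0  → R5 = 10 * 18 = 180
Final: R5 = 180

180


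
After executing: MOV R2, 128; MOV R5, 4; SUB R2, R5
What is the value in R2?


Register state trace:
  MOV R2, 128  → R2 = 128
  MOV R5, 4  → R5 = 4
  SUB R2, R5  → R2 = 128 - 4 = 124
Final: R2 = 124

124


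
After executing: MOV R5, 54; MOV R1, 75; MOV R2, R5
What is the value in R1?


Register state trace:
  MOV R5, 54  → R5 = 54
  MOV R1, 75  → R1 = 75
  MOV R2, R5  → R2 = 54
Final: R1 = 75

75


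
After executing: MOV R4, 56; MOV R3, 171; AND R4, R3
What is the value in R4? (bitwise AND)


Register state trace:
  MOV R4, 56  → R4 = 56 (0b00111000)
  MOV R3, 171  → R3 = 171 (0b10101011)
  AND R4, R3  → R4 = 56 AND 171 = 40 (0b00101000)
Final: R4 = 40

40


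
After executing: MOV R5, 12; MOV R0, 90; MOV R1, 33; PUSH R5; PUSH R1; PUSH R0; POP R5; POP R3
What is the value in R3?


Stack trace (top is rightmost):
  MOV R5, 12  → R5 = 12
  MOV R0, 90  → R0 = 90
  MOV R1, 33  → R1 = 33
  PUSH R5  → stack: [12]
  PUSH R1  → stack: [12, 33]
  PUSH R0  → stack: [12, 33, 90]
  POP R5  → R5 = 90, stack: [12, 33]
  POP R3  → R3 = 33, stack: [12]
Final: R3 = 33

33


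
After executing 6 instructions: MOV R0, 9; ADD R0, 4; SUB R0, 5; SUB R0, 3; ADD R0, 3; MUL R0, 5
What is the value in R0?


Register state trace:
  MOV R0, 9  → R0 = 9
  ADD R0, 4  → R0 = 9 + 4 = 13
  SUB R0, 5  → R0 = 13 - 5 = 8
  SUB R0, 3  → R0 = 8 - 3 = 5
  ADD R0, 3  → R0 = 5 + 3 = 8
  MUL R0, 5  → R0 = 8 * 5 = 40
Final: R0 = 40

40


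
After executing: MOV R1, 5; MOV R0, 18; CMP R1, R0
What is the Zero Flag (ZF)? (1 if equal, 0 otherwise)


Register state trace:
  MOV R1, 5  → R1 = 5
  MOV R0, 18  → R0 = 18
  CMP R1, R0  → computes 5 - 18 = -13
  Result is nonzero, so values are not equal
ZF = 0

0


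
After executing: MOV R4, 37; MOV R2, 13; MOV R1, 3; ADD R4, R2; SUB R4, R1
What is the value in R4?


Register state trace:
  MOV R4, 37  → R4 = 37
  MOV R2, 13  → R2 = 13
  MOV R1, 3  → R1 = 3
  ADD R4, R2  → R4 = 37 + 13 = 50
  SUB R4, R1  → R4 = 50 - 3 = 47
Final: R4 = 47

47


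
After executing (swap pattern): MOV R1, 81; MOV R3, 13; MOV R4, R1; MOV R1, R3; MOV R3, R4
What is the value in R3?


Register state trace (swap pattern):
  MOV R1, 81  → R1 = 81
  MOV R3, 13  → R3 = 13
  MOV R4, R1  → R4 = 81  (save R1)
  MOV R1, R3  → R1 = 13  (R1 gets R3's value)
  MOV R3, R4  → R3 = 81  (R3 gets saved value)
Final: R3 = 81

81


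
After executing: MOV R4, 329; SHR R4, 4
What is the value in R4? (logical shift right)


Register state trace:
  MOV R4, 329  → R4 = 329
  SHR R4, 4  → R4 = 329 >> 4 = 329 // 2^4 = 20
Final: R4 = 20

20


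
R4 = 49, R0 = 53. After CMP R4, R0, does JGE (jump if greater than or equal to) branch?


Trace:
  R4 = 49, R0 = 53
  CMP R4, R0  → compares 49 vs 53
  JGE checks: is 49 greater than or equal to 53?
  49 < 53, so condition is false
Branch taken: No

No


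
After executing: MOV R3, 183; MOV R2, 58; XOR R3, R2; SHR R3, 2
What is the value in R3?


Register state trace:
  MOV R3, 183  → R3 = 183 (0b10110111)
  MOV R2, 58  → R2 = 58 (0b00111010)
  XOR R3, R2  → R3 = 183 XOR 58 = 141 (0b10001101)
  SHR R3, 2  → R3 = 141 >> 2 = 35
Final: R3 = 35

35


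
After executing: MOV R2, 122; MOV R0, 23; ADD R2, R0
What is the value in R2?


Register state trace:
  MOV R2, 122  → R2 = 122
  MOV R0, 23  → R0 = 23
  ADD R2, R0  → R2 = 122 + 23 = 145
Final: R2 = 145

145


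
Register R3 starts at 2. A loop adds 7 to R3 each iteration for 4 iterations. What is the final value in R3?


Starting value: R3 = 2
  Iter 1: R3 = 2 + 7 = 9
  Iter 2: R3 = 9 + 7 = 16
  Iter 3: R3 = 16 + 7 = 23
  Iter 4: R3 = 23 + 7 = 30
Final: R3 = 30

30


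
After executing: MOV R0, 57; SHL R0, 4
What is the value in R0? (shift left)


Register state trace:
  MOV R0, 57  → R0 = 57
  SHL R0, 4  → R0 = 57 << 4 = 57 * 2^4 = 912
Final: R0 = 912

912


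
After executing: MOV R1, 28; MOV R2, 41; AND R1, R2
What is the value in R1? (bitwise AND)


Register state trace:
  MOV R1, 28  → R1 = 28 (0b00011100)
  MOV R2, 41  → R2 = 41 (0b00101001)
  AND R1, R2  → R1 = 28 AND 41 = 8 (0b00001000)
Final: R1 = 8

8


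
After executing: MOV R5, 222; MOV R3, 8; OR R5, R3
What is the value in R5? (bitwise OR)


Register state trace:
  MOV R5, 222  → R5 = 222 (0b11011110)
  MOV R3, 8  → R3 = 8 (0b00001000)
  OR R5, R3   → R5 = 222 OR 8 = 222 (0b11011110)
Final: R5 = 222

222


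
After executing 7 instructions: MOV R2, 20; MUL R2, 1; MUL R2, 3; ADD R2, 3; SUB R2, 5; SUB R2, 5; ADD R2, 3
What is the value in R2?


Register state trace:
  MOV R2, 20  → R2 = 20
  MUL R2, 1  → R2 = 20 * 1 = 20
  MUL R2, 3  → R2 = 20 * 3 = 60
  ADD R2, 3  → R2 = 60 + 3 = 63
  SUB R2, 5  → R2 = 63 - 5 = 58
  SUB R2, 5  → R2 = 58 - 5 = 53
  ADD R2, 3  → R2 = 53 + 3 = 56
Final: R2 = 56

56


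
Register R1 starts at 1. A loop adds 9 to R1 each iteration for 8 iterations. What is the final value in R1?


Starting value: R1 = 1
  Iter 1: R1 = 1 + 9 = 10
  Iter 2: R1 = 10 + 9 = 19
  Iter 3: R1 = 19 + 9 = 28
  Iter 4: R1 = 28 + 9 = 37
  Iter 5: R1 = 37 + 9 = 46
  Iter 6: R1 = 46 + 9 = 55
  Iter 7: R1 = 55 + 9 = 64
  Iter 8: R1 = 64 + 9 = 73
Final: R1 = 73

73


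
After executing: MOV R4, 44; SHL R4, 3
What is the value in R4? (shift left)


Register state trace:
  MOV R4, 44  → R4 = 44
  SHL R4, 3  → R4 = 44 << 3 = 44 * 2^3 = 352
Final: R4 = 352

352


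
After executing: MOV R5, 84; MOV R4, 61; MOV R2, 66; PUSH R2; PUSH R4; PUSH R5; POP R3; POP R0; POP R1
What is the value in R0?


Stack trace (top is rightmost):
  MOV R5, 84  → R5 = 84
  MOV R4, 61  → R4 = 61
  MOV R2, 66  → R2 = 66
  PUSH R2  → stack: [66]
  PUSH R4  → stack: [66, 61]
  PUSH R5  → stack: [66, 61, 84]
  POP R3  → R3 = 84, stack: [66, 61]
  POP R0  → R0 = 61, stack: [66]
  POP R1  → R1 = 66, stack: []
Final: R0 = 61

61


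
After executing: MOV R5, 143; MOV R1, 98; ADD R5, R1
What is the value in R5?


Register state trace:
  MOV R5, 143  → R5 = 143
  MOV R1, 98  → R1 = 98
  ADD R5, R1  → R5 = 143 + 98 = 241
Final: R5 = 241

241


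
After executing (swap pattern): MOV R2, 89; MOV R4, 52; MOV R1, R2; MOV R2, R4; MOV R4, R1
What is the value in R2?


Register state trace (swap pattern):
  MOV R2, 89  → R2 = 89
  MOV R4, 52  → R4 = 52
  MOV R1, R2  → R1 = 89  (save R2)
  MOV R2, R4  → R2 = 52  (R2 gets R4's value)
  MOV R4, R1  → R4 = 89  (R4 gets saved value)
Final: R2 = 52

52


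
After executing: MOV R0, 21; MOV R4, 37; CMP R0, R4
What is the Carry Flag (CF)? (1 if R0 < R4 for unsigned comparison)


Register state trace:
  MOV R0, 21  → R0 = 21
  MOV R4, 37  → R4 = 37
  CMP R0, R4  → unsigned 21 - 37: borrow occurs
  21 < 37, so CF = 1
CF = 1

1


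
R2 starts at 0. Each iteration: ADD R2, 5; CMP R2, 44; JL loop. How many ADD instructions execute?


Loop trace (R2 starts at 0, target 44, step 5):
  ADD #1: R2 = 0 + 5 = 5  → 5 < 44, loop
  ADD #2: R2 = 5 + 5 = 10  → 10 < 44, loop
  ADD #3: R2 = 10 + 5 = 15  → 15 < 44, loop
  ADD #4: R2 = 15 + 5 = 20  → 20 < 44, loop
  ADD #5: R2 = 20 + 5 = 25  → 25 < 44, loop
  ADD #6: R2 = 25 + 5 = 30  → 30 < 44, loop
  ADD #7: R2 = 30 + 5 = 35  → 35 < 44, loop
  ADD #8: R2 = 35 + 5 = 40  → 40 < 44, loop
  ADD #9: R2 = 40 + 5 = 45  → 45 >= 44, exit
Total ADD instructions: 9

9


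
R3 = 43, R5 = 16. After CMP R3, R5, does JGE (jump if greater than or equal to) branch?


Trace:
  R3 = 43, R5 = 16
  CMP R3, R5  → compares 43 vs 16
  JGE checks: is 43 greater than or equal to 16?
  43 > 16, so condition is true
Branch taken: Yes

Yes


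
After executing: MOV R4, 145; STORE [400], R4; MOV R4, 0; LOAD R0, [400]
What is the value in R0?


Register and memory trace:
  MOV R4, 145  → R4 = 145
  STORE [400], R4  → mem[400] = 145
  MOV R4, 0  → R4 = 0
  LOAD R0, [400]  → R0 = mem[400] = 145
Final: R0 = 145

145


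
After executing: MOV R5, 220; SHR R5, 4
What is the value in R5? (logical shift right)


Register state trace:
  MOV R5, 220  → R5 = 220
  SHR R5, 4  → R5 = 220 >> 4 = 220 // 2^4 = 13
Final: R5 = 13

13


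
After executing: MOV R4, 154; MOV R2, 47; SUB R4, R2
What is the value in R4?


Register state trace:
  MOV R4, 154  → R4 = 154
  MOV R2, 47  → R2 = 47
  SUB R4, R2  → R4 = 154 - 47 = 107
Final: R4 = 107

107


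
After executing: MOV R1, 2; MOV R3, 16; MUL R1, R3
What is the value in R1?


Register state trace:
  MOV R1, 2  → R1 = 2
  MOV R3, 16  → R3 = 16
  MUL R1, R3  → R1 = 2 * 16 = 32
Final: R1 = 32

32


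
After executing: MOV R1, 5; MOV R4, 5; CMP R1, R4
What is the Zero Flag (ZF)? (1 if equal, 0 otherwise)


Register state trace:
  MOV R1, 5  → R1 = 5
  MOV R4, 5  → R4 = 5
  CMP R1, R4  → computes 5 - 5 = 0
  Result is zero, so values are equal
ZF = 1

1


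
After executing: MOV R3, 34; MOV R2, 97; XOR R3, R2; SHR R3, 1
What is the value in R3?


Register state trace:
  MOV R3, 34  → R3 = 34 (0b00100010)
  MOV R2, 97  → R2 = 97 (0b01100001)
  XOR R3, R2  → R3 = 34 XOR 97 = 67 (0b01000011)
  SHR R3, 1  → R3 = 67 >> 1 = 33
Final: R3 = 33

33


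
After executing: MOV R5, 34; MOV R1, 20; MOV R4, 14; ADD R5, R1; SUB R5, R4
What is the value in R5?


Register state trace:
  MOV R5, 34  → R5 = 34
  MOV R1, 20  → R1 = 20
  MOV R4, 14  → R4 = 14
  ADD R5, R1  → R5 = 34 + 20 = 54
  SUB R5, R4  → R5 = 54 - 14 = 40
Final: R5 = 40

40


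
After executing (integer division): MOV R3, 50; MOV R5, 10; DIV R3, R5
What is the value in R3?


Register state trace:
  MOV R3, 50  → R3 = 50
  MOV R5, 10  → R5 = 10
  DIV R3, R5  → R3 = 50 // 10 = 5
Final: R3 = 5

5


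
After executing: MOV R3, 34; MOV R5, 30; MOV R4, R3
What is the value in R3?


Register state trace:
  MOV R3, 34  → R3 = 34
  MOV R5, 30  → R5 = 30
  MOV R4, R3  → R4 = 34
Final: R3 = 34

34


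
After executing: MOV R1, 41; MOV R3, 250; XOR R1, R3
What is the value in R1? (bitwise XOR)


Register state trace:
  MOV R1, 41  → R1 = 41 (0b00101001)
  MOV R3, 250  → R3 = 250 (0b11111010)
  XOR R1, R3  → R1 = 41 XOR 250 = 211 (0b11010011)
Final: R1 = 211

211


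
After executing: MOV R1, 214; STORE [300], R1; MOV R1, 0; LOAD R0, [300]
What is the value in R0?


Register and memory trace:
  MOV R1, 214  → R1 = 214
  STORE [300], R1  → mem[300] = 214
  MOV R1, 0  → R1 = 0
  LOAD R0, [300]  → R0 = mem[300] = 214
Final: R0 = 214

214


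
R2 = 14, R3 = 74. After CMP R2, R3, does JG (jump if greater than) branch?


Trace:
  R2 = 14, R3 = 74
  CMP R2, R3  → compares 14 vs 74
  JG checks: is 14 greater than 74?
  14 < 74, so condition is false
Branch taken: No

No


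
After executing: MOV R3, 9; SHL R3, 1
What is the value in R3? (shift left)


Register state trace:
  MOV R3, 9  → R3 = 9
  SHL R3, 1  → R3 = 9 << 1 = 9 * 2^1 = 18
Final: R3 = 18

18


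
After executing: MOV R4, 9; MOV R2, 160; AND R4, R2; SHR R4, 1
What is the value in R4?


Register state trace:
  MOV R4, 9  → R4 = 9 (0b00001001)
  MOV R2, 160  → R2 = 160 (0b10100000)
  AND R4, R2  → R4 = 9 AND 160 = 0 (0b00000000)
  SHR R4, 1  → R4 = 0 >> 1 = 0
Final: R4 = 0

0


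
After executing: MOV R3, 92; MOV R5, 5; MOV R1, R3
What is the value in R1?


Register state trace:
  MOV R3, 92  → R3 = 92
  MOV R5, 5  → R5 = 5
  MOV R1, R3  → R1 = 92
Final: R1 = 92

92


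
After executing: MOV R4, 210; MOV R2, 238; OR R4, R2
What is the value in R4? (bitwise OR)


Register state trace:
  MOV R4, 210  → R4 = 210 (0b11010010)
  MOV R2, 238  → R2 = 238 (0b11101110)
  OR R4, R2   → R4 = 210 OR 238 = 254 (0b11111110)
Final: R4 = 254

254


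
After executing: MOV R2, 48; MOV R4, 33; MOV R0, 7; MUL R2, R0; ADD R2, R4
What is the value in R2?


Register state trace:
  MOV R2, 48  → R2 = 48
  MOV R4, 33  → R4 = 33
  MOV R0, 7  → R0 = 7
  MUL R2, R0  → R2 = 48 * 7 = 336
  ADD R2, R4  → R2 = 336 + 33 = 369
Final: R2 = 369

369


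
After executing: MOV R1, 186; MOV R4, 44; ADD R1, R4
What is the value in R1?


Register state trace:
  MOV R1, 186  → R1 = 186
  MOV R4, 44  → R4 = 44
  ADD R1, R4  → R1 = 186 + 44 = 230
Final: R1 = 230

230


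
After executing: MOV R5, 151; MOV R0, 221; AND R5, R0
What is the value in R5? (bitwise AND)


Register state trace:
  MOV R5, 151  → R5 = 151 (0b10010111)
  MOV R0, 221  → R0 = 221 (0b11011101)
  AND R5, R0  → R5 = 151 AND 221 = 149 (0b10010101)
Final: R5 = 149

149


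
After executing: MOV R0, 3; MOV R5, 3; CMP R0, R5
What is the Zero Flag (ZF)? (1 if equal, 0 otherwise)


Register state trace:
  MOV R0, 3  → R0 = 3
  MOV R5, 3  → R5 = 3
  CMP R0, R5  → computes 3 - 3 = 0
  Result is zero, so values are equal
ZF = 1

1


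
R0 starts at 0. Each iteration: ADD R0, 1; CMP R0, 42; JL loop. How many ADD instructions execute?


Loop trace (R0 starts at 0, target 42, step 1):
  ADD #1: R0 = 0 + 1 = 1  → 1 < 42, loop
  ADD #2: R0 = 1 + 1 = 2  → 2 < 42, loop
  ADD #3: R0 = 2 + 1 = 3  → 3 < 42, loop
  ADD #4: R0 = 3 + 1 = 4  → 4 < 42, loop
  ADD #5: R0 = 4 + 1 = 5  → 5 < 42, loop
  ADD #6: R0 = 5 + 1 = 6  → 6 < 42, loop
  ADD #7: R0 = 6 + 1 = 7  → 7 < 42, loop
  ADD #8: R0 = 7 + 1 = 8  → 8 < 42, loop
  ADD #9: R0 = 8 + 1 = 9  → 9 < 42, loop
  ADD #10: R0 = 9 + 1 = 10  → 10 < 42, loop
  ADD #11: R0 = 10 + 1 = 11  → 11 < 42, loop
  ADD #12: R0 = 11 + 1 = 12  → 12 < 42, loop
  ADD #13: R0 = 12 + 1 = 13  → 13 < 42, loop
  ADD #14: R0 = 13 + 1 = 14  → 14 < 42, loop
  ADD #15: R0 = 14 + 1 = 15  → 15 < 42, loop
  ADD #16: R0 = 15 + 1 = 16  → 16 < 42, loop
  ADD #17: R0 = 16 + 1 = 17  → 17 < 42, loop
  ADD #18: R0 = 17 + 1 = 18  → 18 < 42, loop
  ADD #19: R0 = 18 + 1 = 19  → 19 < 42, loop
  ADD #20: R0 = 19 + 1 = 20  → 20 < 42, loop
  ADD #21: R0 = 20 + 1 = 21  → 21 < 42, loop
  ADD #22: R0 = 21 + 1 = 22  → 22 < 42, loop
  ADD #23: R0 = 22 + 1 = 23  → 23 < 42, loop
  ADD #24: R0 = 23 + 1 = 24  → 24 < 42, loop
  ADD #25: R0 = 24 + 1 = 25  → 25 < 42, loop
  ADD #26: R0 = 25 + 1 = 26  → 26 < 42, loop
  ADD #27: R0 = 26 + 1 = 27  → 27 < 42, loop
  ADD #28: R0 = 27 + 1 = 28  → 28 < 42, loop
  ADD #29: R0 = 28 + 1 = 29  → 29 < 42, loop
  ADD #30: R0 = 29 + 1 = 30  → 30 < 42, loop
  ADD #31: R0 = 30 + 1 = 31  → 31 < 42, loop
  ADD #32: R0 = 31 + 1 = 32  → 32 < 42, loop
  ADD #33: R0 = 32 + 1 = 33  → 33 < 42, loop
  ADD #34: R0 = 33 + 1 = 34  → 34 < 42, loop
  ADD #35: R0 = 34 + 1 = 35  → 35 < 42, loop
  ADD #36: R0 = 35 + 1 = 36  → 36 < 42, loop
  ADD #37: R0 = 36 + 1 = 37  → 37 < 42, loop
  ADD #38: R0 = 37 + 1 = 38  → 38 < 42, loop
  ADD #39: R0 = 38 + 1 = 39  → 39 < 42, loop
  ADD #40: R0 = 39 + 1 = 40  → 40 < 42, loop
  ADD #41: R0 = 40 + 1 = 41  → 41 < 42, loop
  ADD #42: R0 = 41 + 1 = 42  → 42 >= 42, exit
Total ADD instructions: 42

42


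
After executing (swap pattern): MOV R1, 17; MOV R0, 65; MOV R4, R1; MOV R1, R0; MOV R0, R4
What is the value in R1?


Register state trace (swap pattern):
  MOV R1, 17  → R1 = 17
  MOV R0, 65  → R0 = 65
  MOV R4, R1  → R4 = 17  (save R1)
  MOV R1, R0  → R1 = 65  (R1 gets R0's value)
  MOV R0, R4  → R0 = 17  (R0 gets saved value)
Final: R1 = 65

65


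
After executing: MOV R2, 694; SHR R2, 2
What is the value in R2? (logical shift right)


Register state trace:
  MOV R2, 694  → R2 = 694
  SHR R2, 2  → R2 = 694 >> 2 = 694 // 2^2 = 173
Final: R2 = 173

173


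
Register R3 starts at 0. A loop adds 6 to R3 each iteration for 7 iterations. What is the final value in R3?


Starting value: R3 = 0
  Iter 1: R3 = 0 + 6 = 6
  Iter 2: R3 = 6 + 6 = 12
  Iter 3: R3 = 12 + 6 = 18
  Iter 4: R3 = 18 + 6 = 24
  Iter 5: R3 = 24 + 6 = 30
  Iter 6: R3 = 30 + 6 = 36
  Iter 7: R3 = 36 + 6 = 42
Final: R3 = 42

42


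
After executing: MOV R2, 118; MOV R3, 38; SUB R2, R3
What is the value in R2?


Register state trace:
  MOV R2, 118  → R2 = 118
  MOV R3, 38  → R3 = 38
  SUB R2, R3  → R2 = 118 - 38 = 80
Final: R2 = 80

80


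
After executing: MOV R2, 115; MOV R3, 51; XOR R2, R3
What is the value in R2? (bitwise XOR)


Register state trace:
  MOV R2, 115  → R2 = 115 (0b01110011)
  MOV R3, 51  → R3 = 51 (0b00110011)
  XOR R2, R3  → R2 = 115 XOR 51 = 64 (0b01000000)
Final: R2 = 64

64


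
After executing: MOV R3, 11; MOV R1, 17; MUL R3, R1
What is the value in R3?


Register state trace:
  MOV R3, 11  → R3 = 11
  MOV R1, 17  → R1 = 17
  MUL R3, R1  → R3 = 11 * 17 = 187
Final: R3 = 187

187


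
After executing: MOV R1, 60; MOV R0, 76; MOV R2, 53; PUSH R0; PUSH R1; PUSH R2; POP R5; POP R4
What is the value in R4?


Stack trace (top is rightmost):
  MOV R1, 60  → R1 = 60
  MOV R0, 76  → R0 = 76
  MOV R2, 53  → R2 = 53
  PUSH R0  → stack: [76]
  PUSH R1  → stack: [76, 60]
  PUSH R2  → stack: [76, 60, 53]
  POP R5  → R5 = 53, stack: [76, 60]
  POP R4  → R4 = 60, stack: [76]
Final: R4 = 60

60


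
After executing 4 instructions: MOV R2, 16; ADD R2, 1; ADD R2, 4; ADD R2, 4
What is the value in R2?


Register state trace:
  MOV R2, 16  → R2 = 16
  ADD R2, 1  → R2 = 16 + 1 = 17
  ADD R2, 4  → R2 = 17 + 4 = 21
  ADD R2, 4  → R2 = 21 + 4 = 25
Final: R2 = 25

25


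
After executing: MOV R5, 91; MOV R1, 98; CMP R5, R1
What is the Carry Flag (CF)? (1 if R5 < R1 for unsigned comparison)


Register state trace:
  MOV R5, 91  → R5 = 91
  MOV R1, 98  → R1 = 98
  CMP R5, R1  → unsigned 91 - 98: borrow occurs
  91 < 98, so CF = 1
CF = 1

1


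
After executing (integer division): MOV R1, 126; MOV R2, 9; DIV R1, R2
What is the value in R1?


Register state trace:
  MOV R1, 126  → R1 = 126
  MOV R2, 9  → R2 = 9
  DIV R1, R2  → R1 = 126 // 9 = 14
Final: R1 = 14

14


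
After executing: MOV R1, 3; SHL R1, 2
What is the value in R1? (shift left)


Register state trace:
  MOV R1, 3  → R1 = 3
  SHL R1, 2  → R1 = 3 << 2 = 3 * 2^2 = 12
Final: R1 = 12

12


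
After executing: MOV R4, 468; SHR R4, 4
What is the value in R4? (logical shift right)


Register state trace:
  MOV R4, 468  → R4 = 468
  SHR R4, 4  → R4 = 468 >> 4 = 468 // 2^4 = 29
Final: R4 = 29

29


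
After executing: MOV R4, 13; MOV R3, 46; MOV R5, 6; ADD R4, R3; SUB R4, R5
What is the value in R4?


Register state trace:
  MOV R4, 13  → R4 = 13
  MOV R3, 46  → R3 = 46
  MOV R5, 6  → R5 = 6
  ADD R4, R3  → R4 = 13 + 46 = 59
  SUB R4, R5  → R4 = 59 - 6 = 53
Final: R4 = 53

53


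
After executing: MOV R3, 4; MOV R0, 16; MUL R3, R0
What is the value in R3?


Register state trace:
  MOV R3, 4  → R3 = 4
  MOV R0, 16  → R0 = 16
  MUL R3, R0  → R3 = 4 * 16 = 64
Final: R3 = 64

64


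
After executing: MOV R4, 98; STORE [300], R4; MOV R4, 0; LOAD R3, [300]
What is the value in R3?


Register and memory trace:
  MOV R4, 98  → R4 = 98
  STORE [300], R4  → mem[300] = 98
  MOV R4, 0  → R4 = 0
  LOAD R3, [300]  → R3 = mem[300] = 98
Final: R3 = 98

98


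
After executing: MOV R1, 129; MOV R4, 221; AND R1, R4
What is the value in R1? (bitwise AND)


Register state trace:
  MOV R1, 129  → R1 = 129 (0b10000001)
  MOV R4, 221  → R4 = 221 (0b11011101)
  AND R1, R4  → R1 = 129 AND 221 = 129 (0b10000001)
Final: R1 = 129

129


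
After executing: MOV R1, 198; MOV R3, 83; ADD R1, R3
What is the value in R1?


Register state trace:
  MOV R1, 198  → R1 = 198
  MOV R3, 83  → R3 = 83
  ADD R1, R3  → R1 = 198 + 83 = 281
Final: R1 = 281

281


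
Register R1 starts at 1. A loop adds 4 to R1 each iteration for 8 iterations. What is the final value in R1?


Starting value: R1 = 1
  Iter 1: R1 = 1 + 4 = 5
  Iter 2: R1 = 5 + 4 = 9
  Iter 3: R1 = 9 + 4 = 13
  Iter 4: R1 = 13 + 4 = 17
  Iter 5: R1 = 17 + 4 = 21
  Iter 6: R1 = 21 + 4 = 25
  Iter 7: R1 = 25 + 4 = 29
  Iter 8: R1 = 29 + 4 = 33
Final: R1 = 33

33


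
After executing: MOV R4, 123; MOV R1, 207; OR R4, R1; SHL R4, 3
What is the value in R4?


Register state trace:
  MOV R4, 123  → R4 = 123 (0b01111011)
  MOV R1, 207  → R1 = 207 (0b11001111)
  OR R4, R1  → R4 = 123 OR 207 = 255 (0b11111111)
  SHL R4, 3  → R4 = 255 << 3 = 2040
Final: R4 = 2040

2040
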